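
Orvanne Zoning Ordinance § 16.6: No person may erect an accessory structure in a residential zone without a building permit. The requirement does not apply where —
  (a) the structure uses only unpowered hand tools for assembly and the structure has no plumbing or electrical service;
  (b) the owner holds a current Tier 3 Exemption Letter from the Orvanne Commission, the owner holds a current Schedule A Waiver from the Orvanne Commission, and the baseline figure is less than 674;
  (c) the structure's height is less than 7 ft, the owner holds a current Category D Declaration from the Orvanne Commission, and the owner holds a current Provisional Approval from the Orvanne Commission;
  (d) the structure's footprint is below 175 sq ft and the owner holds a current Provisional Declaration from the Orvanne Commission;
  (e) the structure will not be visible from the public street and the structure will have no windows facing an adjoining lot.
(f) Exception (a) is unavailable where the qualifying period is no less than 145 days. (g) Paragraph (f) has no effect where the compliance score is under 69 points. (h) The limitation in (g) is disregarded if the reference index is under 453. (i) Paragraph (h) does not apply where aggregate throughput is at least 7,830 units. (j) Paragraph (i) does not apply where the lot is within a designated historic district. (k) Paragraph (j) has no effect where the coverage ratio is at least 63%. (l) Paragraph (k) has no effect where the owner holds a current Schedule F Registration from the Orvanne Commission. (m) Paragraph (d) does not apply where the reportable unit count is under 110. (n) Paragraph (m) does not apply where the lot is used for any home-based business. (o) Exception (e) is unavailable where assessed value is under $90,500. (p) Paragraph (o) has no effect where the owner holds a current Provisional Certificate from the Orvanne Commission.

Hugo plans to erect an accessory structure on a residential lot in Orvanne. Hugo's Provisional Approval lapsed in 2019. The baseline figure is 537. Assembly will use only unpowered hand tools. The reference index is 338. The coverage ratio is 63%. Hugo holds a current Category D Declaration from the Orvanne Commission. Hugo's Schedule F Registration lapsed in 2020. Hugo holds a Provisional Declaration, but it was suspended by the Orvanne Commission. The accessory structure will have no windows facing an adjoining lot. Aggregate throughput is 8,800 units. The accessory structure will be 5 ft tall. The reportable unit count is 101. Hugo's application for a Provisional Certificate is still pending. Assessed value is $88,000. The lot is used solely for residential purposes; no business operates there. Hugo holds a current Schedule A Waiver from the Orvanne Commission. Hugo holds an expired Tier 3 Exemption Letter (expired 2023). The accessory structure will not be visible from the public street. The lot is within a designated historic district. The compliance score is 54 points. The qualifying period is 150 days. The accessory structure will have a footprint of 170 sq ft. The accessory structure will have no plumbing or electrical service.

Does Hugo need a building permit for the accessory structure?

No — exception (a) applies; Hugo does not need a building permit.

Exception (a) is satisfied on its face — assembly uses only hand tools; there is no plumbing or electrical service. Applying paragraphs (f)–(l): (f) applies (the qualifying period is 150 days, meeting the 145 days threshold), but is overridden by (g): (g) operates against (f): the compliance score is 54 points, under the 69 points limit. (h) would limit (g) — the reference index is 338, under the 453 limit — but (i) sets (h) aside: (i) is engaged — aggregate throughput is 8,800 units, meeting the 7,830 units threshold. (j) applies (the lot is in a historic district), but is displaced by (k): (k) operates — the coverage ratio is 63%, meeting the 63% threshold. (l), which would lift (k), is inapplicable — there is no Schedule F Registration in force. Exception (a) stands.
Exception (b) requires that the owner holds a current Tier 3 Exemption Letter from the Orvanne Commission; but no current Tier 3 Exemption Letter is held, so (b) is unavailable.
Exception (c) does not apply: the Provisional Approval is not current.
Exception (d) does not apply: no current Provisional Declaration is held.
Exception (e): the structure will not be visible from the street; no windows face an adjoining lot — every condition holds. However, paragraphs (o)–(p) must be considered: (o) operates — assessed value is $88,000, under the $90,500 limit. (p), which would lift (o), is not engaged — there is no Provisional Certificate in force. Exception (e) does not apply.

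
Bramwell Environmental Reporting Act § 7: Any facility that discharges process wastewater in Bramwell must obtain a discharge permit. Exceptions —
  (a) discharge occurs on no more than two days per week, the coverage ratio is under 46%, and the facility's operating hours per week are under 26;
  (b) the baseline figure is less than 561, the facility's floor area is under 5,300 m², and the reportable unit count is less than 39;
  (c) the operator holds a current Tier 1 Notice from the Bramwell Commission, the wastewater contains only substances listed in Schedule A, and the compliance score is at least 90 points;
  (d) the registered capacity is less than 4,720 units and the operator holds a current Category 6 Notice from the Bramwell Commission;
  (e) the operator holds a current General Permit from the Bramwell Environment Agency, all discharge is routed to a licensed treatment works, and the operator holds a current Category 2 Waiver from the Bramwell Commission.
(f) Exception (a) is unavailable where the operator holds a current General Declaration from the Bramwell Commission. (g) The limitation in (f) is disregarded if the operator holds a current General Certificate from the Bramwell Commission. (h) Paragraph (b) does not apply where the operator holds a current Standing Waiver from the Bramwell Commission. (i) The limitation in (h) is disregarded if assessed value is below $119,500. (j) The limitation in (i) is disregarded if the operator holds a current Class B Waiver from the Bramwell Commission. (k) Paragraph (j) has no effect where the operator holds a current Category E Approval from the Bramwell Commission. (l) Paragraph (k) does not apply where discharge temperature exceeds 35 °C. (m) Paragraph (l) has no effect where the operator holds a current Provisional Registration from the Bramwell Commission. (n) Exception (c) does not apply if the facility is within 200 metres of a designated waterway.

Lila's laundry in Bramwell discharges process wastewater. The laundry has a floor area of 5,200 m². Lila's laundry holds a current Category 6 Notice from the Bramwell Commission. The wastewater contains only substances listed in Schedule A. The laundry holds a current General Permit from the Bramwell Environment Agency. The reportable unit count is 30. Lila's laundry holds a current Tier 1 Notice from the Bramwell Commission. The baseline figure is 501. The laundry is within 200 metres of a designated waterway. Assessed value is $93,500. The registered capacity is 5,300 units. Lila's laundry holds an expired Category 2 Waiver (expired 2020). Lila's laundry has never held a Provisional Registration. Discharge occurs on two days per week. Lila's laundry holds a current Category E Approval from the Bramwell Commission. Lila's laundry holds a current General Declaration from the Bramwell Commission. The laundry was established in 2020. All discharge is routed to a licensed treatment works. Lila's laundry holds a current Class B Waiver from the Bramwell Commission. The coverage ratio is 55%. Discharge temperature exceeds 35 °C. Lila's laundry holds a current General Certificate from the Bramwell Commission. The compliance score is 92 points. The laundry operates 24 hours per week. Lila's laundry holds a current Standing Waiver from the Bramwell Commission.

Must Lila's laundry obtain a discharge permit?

Yes — Lila's laundry must obtain a discharge permit.

Exception (a) requires that the coverage ratio is under 46%; but the coverage ratio is 55%, not under 46%, so (a) is unavailable.
Exception (b): the baseline figure is 501, less than the 561 limit; the facility's floor area is 5,200 m², under the 5,300 m² limit; the reportable unit count is 30, less than the 39 limit — every condition holds. Turning to paragraphs (h)–(m): (h) is triggered — a current Standing Waiver is held. (i) would limit (h) — assessed value is $93,500, below the $119,500 limit — but (j) sets (i) aside: (j) is engaged — a current Class B Waiver is held. (k) is triggered (a current Category E Approval is held), but is itself disapplied by (l): (l) operates — discharge temperature exceeds 35 °C. (m) is not engaged (there is no Provisional Registration in force), so (l) stands. So (b) is unavailable.
All of (c)'s requirements are met (a current Tier 1 Notice is held; the wastewater is Schedule-A-only; the compliance score is 92 points, meeting the 90 points threshold). But applying paragraph (n): (n) operates against (c): the laundry is within 200 m of a designated waterway. So (c) is unavailable.
Exception (d) does not apply: the registered capacity is 5,300 units, not less than 4,720 units.
Exception (e) fails — the Category 2 Waiver is not current.
No exception applies. The general rule governs.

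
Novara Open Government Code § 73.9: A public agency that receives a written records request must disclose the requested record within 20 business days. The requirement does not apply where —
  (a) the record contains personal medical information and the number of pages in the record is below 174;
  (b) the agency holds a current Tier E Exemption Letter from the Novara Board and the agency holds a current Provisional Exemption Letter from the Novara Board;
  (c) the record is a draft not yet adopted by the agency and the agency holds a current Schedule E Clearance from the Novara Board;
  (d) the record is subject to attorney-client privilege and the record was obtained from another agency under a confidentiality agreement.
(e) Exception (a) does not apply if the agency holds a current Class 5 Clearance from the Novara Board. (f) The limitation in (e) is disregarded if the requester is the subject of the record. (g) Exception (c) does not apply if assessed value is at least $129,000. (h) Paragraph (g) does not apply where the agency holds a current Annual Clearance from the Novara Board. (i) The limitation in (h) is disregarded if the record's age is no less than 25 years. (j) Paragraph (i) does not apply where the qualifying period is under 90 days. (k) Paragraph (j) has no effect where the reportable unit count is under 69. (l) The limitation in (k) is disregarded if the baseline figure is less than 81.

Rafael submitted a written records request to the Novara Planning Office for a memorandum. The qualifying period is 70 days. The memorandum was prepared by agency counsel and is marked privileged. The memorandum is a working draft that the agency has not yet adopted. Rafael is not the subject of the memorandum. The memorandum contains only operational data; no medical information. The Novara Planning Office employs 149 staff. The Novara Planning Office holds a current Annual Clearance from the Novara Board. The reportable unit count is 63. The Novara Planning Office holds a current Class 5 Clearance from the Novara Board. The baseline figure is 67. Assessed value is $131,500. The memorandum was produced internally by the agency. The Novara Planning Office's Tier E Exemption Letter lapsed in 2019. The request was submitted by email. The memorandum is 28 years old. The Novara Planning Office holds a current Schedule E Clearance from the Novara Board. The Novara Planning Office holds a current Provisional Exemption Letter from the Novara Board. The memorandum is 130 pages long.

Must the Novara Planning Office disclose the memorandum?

No — exception (c) applies; the Novara Planning Office is not required to disclose the memorandum.

Exception (a) fails — the memorandum contains only operational data.
Exception (b) does not apply: there is no Tier E Exemption Letter in force.
All of (c)'s requirements are met (the memorandum is an unadopted draft; a current Schedule E Clearance is held). As to paragraphs (g)–(l): (g) is triggered (assessed value is $131,500, meeting the $129,000 threshold), but is set aside by (h): (h) operates against (g): a current Annual Clearance is held. (i) would limit (h) — the record's age is 28 years, meeting the 25 years threshold — but (j) sets (i) aside: (j) operates against (i): the qualifying period is 70 days, under the 90 days limit. (k) is triggered (the reportable unit count is 63, under the 69 limit), but is overridden by (l): (l) is triggered — the baseline figure is 67, less than the 81 limit. So (c) applies.
Exception (d) requires that the record was obtained from another agency under a confidentiality agreement; but the memorandum was produced internally, so (d) is unavailable.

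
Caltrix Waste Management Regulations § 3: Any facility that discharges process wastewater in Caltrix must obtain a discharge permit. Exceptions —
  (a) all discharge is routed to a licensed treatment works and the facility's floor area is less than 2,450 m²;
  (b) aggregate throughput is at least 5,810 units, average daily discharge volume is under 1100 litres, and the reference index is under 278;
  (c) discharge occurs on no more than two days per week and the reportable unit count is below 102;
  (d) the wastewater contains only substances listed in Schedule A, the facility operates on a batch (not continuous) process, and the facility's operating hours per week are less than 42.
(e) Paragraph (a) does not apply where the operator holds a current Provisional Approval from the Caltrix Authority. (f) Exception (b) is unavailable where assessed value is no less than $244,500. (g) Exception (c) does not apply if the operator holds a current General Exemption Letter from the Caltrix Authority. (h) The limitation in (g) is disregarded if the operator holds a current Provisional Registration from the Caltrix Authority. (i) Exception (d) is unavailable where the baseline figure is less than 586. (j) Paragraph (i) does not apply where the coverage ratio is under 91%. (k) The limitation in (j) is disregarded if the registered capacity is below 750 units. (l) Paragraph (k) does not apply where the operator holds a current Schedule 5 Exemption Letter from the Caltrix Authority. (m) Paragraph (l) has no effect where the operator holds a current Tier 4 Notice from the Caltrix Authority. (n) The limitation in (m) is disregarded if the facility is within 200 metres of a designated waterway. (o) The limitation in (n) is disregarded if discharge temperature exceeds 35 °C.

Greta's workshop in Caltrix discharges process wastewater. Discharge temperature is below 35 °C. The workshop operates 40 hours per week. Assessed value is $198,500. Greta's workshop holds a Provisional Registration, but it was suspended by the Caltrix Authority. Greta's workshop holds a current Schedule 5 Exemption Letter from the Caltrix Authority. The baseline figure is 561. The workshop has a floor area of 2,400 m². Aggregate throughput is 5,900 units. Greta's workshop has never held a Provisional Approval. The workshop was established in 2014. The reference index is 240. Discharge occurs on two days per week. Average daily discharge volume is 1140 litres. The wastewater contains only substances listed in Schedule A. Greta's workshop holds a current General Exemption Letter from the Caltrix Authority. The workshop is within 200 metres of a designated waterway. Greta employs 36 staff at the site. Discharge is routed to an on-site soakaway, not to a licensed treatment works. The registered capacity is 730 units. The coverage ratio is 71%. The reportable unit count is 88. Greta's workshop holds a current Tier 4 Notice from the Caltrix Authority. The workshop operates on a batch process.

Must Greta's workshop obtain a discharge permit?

Exception (a) requires that all discharge is routed to a licensed treatment works; but discharge is not routed to a licensed treatment works, so (a) is unavailable.
Exception (b) requires that average daily discharge volume is under 1100 litres; but average daily discharge volume is 1140 litres, not under 1100 litres, so (b) is unavailable.
Exception (c)'s conditions are all satisfied: discharge occurs on no more than two days per week; the reportable unit count is 88, below the 102 limit. Turning to paragraphs (g)–(h): (g) is triggered — a current General Exemption Letter is held. (h), which would lift (g), is inapplicable — no current Provisional Registration is held. So (c) is unavailable.
All of (d)'s requirements are met (the wastewater is Schedule-A-only; the facility operates on a batch process; the facility's operating hours per week are 40, less than the 42 limit). Under paragraphs (i)–(o): (i) is triggered (the baseline figure is 561, less than the 586 limit), but is overridden by (j): (j) operates against (i): the coverage ratio is 71%, under the 91% limit. (k) would limit (j) — the registered capacity is 730 units, below the 750 units limit — but (l) sets (k) aside: (l) operates against (k): a current Schedule 5 Exemption Letter is held. (m) applies (a current Tier 4 Notice is held), but is itself disapplied by (n): (n) operates against (m): the workshop is within 200 m of a designated waterway. (o) is not triggered (discharge temperature is below 35 °C), so (n) stands. Exception (d) stands.

No — exception (d) applies; Greta's workshop is not required to obtain a discharge permit.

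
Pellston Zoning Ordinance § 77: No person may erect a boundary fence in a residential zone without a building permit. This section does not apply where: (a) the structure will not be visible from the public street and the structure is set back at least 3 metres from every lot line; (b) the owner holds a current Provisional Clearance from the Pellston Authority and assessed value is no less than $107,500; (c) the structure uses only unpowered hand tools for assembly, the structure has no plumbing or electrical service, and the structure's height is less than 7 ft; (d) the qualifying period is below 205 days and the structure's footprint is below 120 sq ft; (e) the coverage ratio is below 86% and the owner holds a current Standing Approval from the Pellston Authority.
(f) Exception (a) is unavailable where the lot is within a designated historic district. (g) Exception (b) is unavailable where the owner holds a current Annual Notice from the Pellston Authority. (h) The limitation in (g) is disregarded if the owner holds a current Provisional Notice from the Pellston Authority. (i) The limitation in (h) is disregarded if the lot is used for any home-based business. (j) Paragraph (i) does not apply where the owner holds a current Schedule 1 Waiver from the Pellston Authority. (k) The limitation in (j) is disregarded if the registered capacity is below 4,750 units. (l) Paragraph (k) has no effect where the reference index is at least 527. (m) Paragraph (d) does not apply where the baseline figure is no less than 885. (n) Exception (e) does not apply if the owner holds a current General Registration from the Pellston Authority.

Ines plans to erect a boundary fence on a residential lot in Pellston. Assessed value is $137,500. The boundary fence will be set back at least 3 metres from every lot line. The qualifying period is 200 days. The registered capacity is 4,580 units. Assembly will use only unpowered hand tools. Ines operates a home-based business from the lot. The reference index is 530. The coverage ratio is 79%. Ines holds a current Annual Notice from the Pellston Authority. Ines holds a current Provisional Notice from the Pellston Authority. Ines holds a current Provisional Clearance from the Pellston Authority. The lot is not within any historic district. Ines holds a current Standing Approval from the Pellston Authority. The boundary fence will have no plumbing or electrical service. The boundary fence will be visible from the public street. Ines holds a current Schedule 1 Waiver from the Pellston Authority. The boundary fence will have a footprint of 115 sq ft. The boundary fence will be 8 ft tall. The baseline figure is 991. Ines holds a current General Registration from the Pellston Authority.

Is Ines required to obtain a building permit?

Exception (a) does not apply: the structure will be visible from the street.
Exception (b): a current Provisional Clearance is held; assessed value is $137,500, meeting the $107,500 threshold — every condition holds. Applying paragraphs (g)–(l): (g) operates (a current Annual Notice is held), but is overridden by (h): (h) operates against (g): a current Provisional Notice is held. (i) applies (a home-based business operates on the lot), but yields to (j): (j) operates against (i): a current Schedule 1 Waiver is held. (k) would limit (j) — the registered capacity is 4,580 units, below the 4,750 units limit — but (l) sets (k) aside: (l) applies — the reference index is 530, meeting the 527 threshold. So (b) applies.
Exception (c) requires that the structure's height is less than 7 ft; but the structure's height is 8 ft, not less than 7 ft, so (c) is unavailable.
Exception (d) is satisfied on its face — the qualifying period is 200 days, below the 205 days limit; the structure's footprint is 115 sq ft, below the 120 sq ft limit. But applying paragraph (m): (m) is triggered — the baseline figure is 991, meeting the 885 threshold. So (d) is unavailable.
Exception (e): the coverage ratio is 79%, below the 86% limit; a current Standing Approval is held — every condition holds. However, paragraph (n) must be considered: (n) is engaged — a current General Registration is held. Exception (e) does not apply.

No — exception (b) applies; Ines does not need a building permit.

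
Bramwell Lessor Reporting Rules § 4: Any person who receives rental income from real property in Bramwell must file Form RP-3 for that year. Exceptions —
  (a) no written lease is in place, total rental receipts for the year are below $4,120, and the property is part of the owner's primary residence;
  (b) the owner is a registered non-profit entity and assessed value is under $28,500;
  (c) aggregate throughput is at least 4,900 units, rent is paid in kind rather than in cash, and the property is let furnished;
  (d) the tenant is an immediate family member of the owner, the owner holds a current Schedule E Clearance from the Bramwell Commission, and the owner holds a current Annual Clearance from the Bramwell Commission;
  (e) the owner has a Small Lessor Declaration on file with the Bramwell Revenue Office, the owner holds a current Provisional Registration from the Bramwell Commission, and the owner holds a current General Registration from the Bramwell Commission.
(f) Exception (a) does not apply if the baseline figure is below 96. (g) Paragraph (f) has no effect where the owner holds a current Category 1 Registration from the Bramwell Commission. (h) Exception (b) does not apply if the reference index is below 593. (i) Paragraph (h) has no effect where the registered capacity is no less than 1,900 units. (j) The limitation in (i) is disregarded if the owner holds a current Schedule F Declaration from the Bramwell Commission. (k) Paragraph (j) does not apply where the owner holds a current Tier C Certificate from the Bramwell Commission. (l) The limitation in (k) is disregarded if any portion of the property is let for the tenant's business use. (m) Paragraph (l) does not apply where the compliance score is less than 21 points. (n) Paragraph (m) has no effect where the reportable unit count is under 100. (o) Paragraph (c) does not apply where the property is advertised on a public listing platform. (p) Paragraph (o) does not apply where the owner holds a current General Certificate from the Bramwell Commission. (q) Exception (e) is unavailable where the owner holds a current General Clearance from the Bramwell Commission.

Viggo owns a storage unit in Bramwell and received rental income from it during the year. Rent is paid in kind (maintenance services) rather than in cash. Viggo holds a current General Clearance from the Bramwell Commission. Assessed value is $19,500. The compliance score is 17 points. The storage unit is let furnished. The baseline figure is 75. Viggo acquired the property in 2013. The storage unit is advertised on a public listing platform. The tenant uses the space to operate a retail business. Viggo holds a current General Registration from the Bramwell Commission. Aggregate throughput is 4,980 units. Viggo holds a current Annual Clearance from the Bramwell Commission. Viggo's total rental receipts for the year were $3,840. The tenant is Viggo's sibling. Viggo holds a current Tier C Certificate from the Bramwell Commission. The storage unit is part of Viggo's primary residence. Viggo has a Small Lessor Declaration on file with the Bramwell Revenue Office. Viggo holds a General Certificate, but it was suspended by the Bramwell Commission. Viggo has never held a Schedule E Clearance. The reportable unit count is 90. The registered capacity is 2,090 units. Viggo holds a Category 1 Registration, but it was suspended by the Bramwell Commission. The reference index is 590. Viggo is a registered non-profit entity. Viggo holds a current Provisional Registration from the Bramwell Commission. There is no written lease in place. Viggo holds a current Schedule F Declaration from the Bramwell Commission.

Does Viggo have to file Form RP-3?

Yes — Viggo must file Form RP-3.

Exception (a) is satisfied on its face — there is no written lease; total rental receipts for the year are $3,840, below the $4,120 limit; the storage unit is part of the primary residence. However, paragraphs (f)–(g) must be considered: (f) operates — the baseline figure is 75, below the 96 limit. (g), which would lift (f), is not engaged — no current Category 1 Registration is held. Exception (a) does not apply.
Exception (b) is satisfied on its face — Viggo is a registered non-profit; assessed value is $19,500, under the $28,500 limit. But applying paragraphs (h)–(n): (h) operates — the reference index is 590, below the 593 limit. (i) applies (the registered capacity is 2,090 units, meeting the 1,900 units threshold), but is displaced by (j): (j) operates against (i): a current Schedule F Declaration is held. (k) is triggered (a current Tier C Certificate is held), but yields to (l): (l) is triggered — the space is let for business use. (m) would limit (l) — the compliance score is 17 points, less than the 21 points limit — but (n) sets (m) aside: (n) applies — the reportable unit count is 90, under the 100 limit. So (b) is unavailable.
Exception (c) is satisfied on its face — aggregate throughput is 4,980 units, meeting the 4,900 units threshold; rent is paid in kind; the property is let furnished. But applying paragraphs (o)–(p): (o) operates against (c): the property is publicly advertised. (p), which would lift (o), is not engaged — there is no General Certificate in force. Exception (c) does not apply.
Exception (d) fails — the Schedule E Clearance is not current.
Exception (e): a Small Lessor Declaration is on file; a current Provisional Registration is held; a current General Registration is held — every condition holds. But applying paragraph (q): (q) operates against (e): a current General Clearance is held. So (e) is unavailable.
Every exception is unavailable, so the rule governs.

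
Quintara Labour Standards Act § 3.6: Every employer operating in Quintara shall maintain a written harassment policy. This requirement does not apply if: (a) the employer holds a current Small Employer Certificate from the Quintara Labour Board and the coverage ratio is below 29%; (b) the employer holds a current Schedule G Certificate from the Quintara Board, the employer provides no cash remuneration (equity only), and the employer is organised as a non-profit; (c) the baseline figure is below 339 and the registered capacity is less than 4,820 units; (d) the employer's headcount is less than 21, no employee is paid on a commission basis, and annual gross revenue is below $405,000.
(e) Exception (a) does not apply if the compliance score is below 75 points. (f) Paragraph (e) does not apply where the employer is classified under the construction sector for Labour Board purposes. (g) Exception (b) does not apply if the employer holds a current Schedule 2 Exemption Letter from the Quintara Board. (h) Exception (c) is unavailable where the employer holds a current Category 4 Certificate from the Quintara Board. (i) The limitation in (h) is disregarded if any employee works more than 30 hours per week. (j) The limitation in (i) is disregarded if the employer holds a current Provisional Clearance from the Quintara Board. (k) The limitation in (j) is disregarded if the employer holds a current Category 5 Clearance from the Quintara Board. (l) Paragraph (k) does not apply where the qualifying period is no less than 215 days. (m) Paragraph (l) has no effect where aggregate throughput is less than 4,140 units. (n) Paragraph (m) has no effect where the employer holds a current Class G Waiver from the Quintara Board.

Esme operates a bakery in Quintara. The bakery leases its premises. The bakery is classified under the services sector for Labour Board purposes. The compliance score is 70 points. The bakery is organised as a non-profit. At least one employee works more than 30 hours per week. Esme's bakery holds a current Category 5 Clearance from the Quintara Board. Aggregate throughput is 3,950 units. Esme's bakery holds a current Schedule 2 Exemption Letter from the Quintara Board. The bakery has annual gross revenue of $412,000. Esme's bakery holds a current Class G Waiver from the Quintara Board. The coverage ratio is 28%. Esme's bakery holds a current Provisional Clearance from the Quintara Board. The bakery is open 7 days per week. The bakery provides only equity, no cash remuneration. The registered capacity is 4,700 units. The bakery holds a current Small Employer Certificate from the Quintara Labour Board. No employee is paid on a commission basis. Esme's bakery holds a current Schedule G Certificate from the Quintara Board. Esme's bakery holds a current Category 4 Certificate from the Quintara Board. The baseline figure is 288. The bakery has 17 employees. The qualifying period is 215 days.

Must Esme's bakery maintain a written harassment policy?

Exception (a)'s conditions are all satisfied: a current Small Employer Certificate is held; the coverage ratio is 28%, below the 29% limit. However, paragraphs (e)–(f) must be considered: (e) applies — the compliance score is 70 points, below the 75 points limit. (f) is not triggered (the bakery is classified under the services sector), so (e) stands. Exception (a) does not apply.
Exception (b): a current Schedule G Certificate is held; remuneration is equity-only; the employer is a non-profit — every condition holds. However, paragraph (g) must be considered: (g) applies — a current Schedule 2 Exemption Letter is held. (b) is therefore removed.
Exception (c) is satisfied on its face — the baseline figure is 288, below the 339 limit; the registered capacity is 4,700 units, less than the 4,820 units limit. But: (h) is engaged — a current Category 4 Certificate is held. (i) is engaged (at least one employee exceeds 30 hours/week), but is displaced by (j): (j) applies — a current Provisional Clearance is held. (k) is engaged (a current Category 5 Clearance is held), but yields to (l): (l) is triggered — the qualifying period is 215 days, meeting the 215 days threshold. (m) operates (aggregate throughput is 3,950 units, less than the 4,140 units limit), but is itself disapplied by (n): (n) is triggered — a current Class G Waiver is held. (c) is therefore removed.
Exception (d) does not apply: annual gross revenue is $412,000, not below $405,000.
No exception is made out. Esme's bakery falls within the general rule.

Yes — Esme's bakery must maintain a written harassment policy.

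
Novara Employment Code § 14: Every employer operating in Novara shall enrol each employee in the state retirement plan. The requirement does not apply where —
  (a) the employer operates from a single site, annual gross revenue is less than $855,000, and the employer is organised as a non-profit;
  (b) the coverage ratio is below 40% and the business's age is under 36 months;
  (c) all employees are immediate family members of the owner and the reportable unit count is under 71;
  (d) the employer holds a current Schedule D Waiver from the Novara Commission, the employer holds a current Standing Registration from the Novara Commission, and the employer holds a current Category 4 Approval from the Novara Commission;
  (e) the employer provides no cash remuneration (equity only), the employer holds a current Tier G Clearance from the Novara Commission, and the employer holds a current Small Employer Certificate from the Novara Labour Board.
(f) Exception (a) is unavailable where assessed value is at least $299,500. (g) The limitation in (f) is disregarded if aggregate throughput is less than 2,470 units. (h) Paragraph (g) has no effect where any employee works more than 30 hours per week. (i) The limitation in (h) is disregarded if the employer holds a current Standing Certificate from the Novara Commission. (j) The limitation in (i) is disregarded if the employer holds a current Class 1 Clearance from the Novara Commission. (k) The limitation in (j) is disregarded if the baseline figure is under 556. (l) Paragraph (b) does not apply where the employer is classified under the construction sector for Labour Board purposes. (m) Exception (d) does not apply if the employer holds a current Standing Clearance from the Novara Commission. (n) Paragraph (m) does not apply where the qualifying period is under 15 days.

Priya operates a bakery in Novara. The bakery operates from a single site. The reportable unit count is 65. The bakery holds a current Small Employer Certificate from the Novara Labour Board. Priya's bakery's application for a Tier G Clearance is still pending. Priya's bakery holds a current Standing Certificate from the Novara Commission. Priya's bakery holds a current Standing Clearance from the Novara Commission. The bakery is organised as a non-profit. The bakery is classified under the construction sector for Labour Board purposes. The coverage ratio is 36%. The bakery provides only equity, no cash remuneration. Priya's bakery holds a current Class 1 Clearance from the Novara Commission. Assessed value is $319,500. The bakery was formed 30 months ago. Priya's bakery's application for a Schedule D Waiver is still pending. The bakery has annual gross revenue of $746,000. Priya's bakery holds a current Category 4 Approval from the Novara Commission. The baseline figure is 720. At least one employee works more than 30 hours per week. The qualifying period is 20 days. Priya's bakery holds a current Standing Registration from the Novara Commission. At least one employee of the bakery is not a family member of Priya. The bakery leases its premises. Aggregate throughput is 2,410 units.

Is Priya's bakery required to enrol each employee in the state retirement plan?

Yes — Priya's bakery must enrol each employee in the state retirement plan.

Exception (a): the employer operates from a single site; annual gross revenue is $746,000, less than the $855,000 limit; the employer is a non-profit — every condition holds. But applying paragraphs (f)–(k): (f) operates — assessed value is $319,500, meeting the $299,500 threshold. (g) would limit (f) — aggregate throughput is 2,410 units, less than the 2,470 units limit — but (h) sets (g) aside: (h) operates against (g): at least one employee exceeds 30 hours/week. (i) would limit (h) — a current Standing Certificate is held — but (j) sets (i) aside: (j) operates against (i): a current Class 1 Clearance is held. (k), which would lift (j), is inapplicable — the baseline figure is 720, not under 556. (a) is therefore removed.
Exception (b): the coverage ratio is 36%, below the 40% limit; the business's age is 30 months, under the 36 months limit — every condition holds. But applying paragraph (l): (l) is triggered — the bakery is classified under the construction sector. So (b) is unavailable.
Exception (c) requires that all employees are immediate family members of the owner; but at least one employee is not a family member, so (c) is unavailable.
Exception (d) does not apply: the Schedule D Waiver is not current.
Exception (e) requires that the employer holds a current Tier G Clearance from the Novara Commission; but no current Tier G Clearance is held, so (e) is unavailable.
None of the exceptions is available; § 14 applies in full.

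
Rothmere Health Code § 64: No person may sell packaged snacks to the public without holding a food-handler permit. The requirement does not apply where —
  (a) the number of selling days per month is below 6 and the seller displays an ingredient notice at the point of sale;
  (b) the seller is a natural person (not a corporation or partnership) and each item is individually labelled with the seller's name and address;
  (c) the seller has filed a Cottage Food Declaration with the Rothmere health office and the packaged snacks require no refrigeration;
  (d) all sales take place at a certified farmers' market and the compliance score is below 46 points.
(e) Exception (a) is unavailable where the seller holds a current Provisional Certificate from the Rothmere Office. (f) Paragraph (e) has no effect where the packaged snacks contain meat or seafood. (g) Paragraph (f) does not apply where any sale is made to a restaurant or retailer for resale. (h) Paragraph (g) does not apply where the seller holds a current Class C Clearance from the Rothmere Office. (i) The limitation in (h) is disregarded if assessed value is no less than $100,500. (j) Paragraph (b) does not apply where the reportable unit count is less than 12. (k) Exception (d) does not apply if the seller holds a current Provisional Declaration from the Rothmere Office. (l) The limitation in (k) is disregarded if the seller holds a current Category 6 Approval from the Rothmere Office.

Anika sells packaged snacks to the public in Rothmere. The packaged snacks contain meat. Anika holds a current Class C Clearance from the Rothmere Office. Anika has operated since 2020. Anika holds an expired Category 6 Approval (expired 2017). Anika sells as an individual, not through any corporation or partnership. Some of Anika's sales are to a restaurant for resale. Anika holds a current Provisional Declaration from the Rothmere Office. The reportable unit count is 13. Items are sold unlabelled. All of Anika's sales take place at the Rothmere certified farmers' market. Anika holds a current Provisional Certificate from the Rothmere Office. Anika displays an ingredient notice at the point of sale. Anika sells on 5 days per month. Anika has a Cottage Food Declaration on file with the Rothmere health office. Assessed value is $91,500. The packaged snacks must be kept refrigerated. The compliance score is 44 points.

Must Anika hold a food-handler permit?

No — exception (a) applies; Anika is not required to hold a food-handler permit.

Exception (a): the number of selling days per month is 5, below the 6 limit; an ingredient notice is displayed — every condition holds. Under paragraphs (e)–(i): (e) would limit (a) — a current Provisional Certificate is held — but (f) sets (e) aside: (f) is triggered — the packaged snacks contain meat. (g) would limit (f) — some sales are to a restaurant for resale — but (h) sets (g) aside: (h) applies — a current Class C Clearance is held. (i), which would lift (h), is not engaged — assessed value is $91,500, short of $100,500. So (a) applies.
Exception (b) requires that each item is individually labelled with the seller's name and address; but items are sold unlabelled, so (b) is unavailable.
Exception (c) does not apply: the packaged snacks require refrigeration.
Exception (d): all sales are at a certified farmers' market; the compliance score is 44 points, below the 46 points limit — every condition holds. However, paragraphs (k)–(l) must be considered: (k) operates against (d): a current Provisional Declaration is held. (l), which would lift (k), is not triggered — there is no Category 6 Approval in force. Exception (d) does not apply.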